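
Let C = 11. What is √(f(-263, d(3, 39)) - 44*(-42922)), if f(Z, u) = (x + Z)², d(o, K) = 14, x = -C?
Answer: 2*√490911 ≈ 1401.3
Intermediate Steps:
x = -11 (x = -1*11 = -11)
f(Z, u) = (-11 + Z)²
√(f(-263, d(3, 39)) - 44*(-42922)) = √((-11 - 263)² - 44*(-42922)) = √((-274)² + 1888568) = √(75076 + 1888568) = √1963644 = 2*√490911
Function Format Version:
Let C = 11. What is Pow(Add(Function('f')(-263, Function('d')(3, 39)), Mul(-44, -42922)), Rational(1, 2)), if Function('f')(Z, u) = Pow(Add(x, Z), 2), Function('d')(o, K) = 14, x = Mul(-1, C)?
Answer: Mul(2, Pow(490911, Rational(1, 2))) ≈ 1401.3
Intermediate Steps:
x = -11 (x = Mul(-1, 11) = -11)
Function('f')(Z, u) = Pow(Add(-11, Z), 2)
Pow(Add(Function('f')(-263, Function('d')(3, 39)), Mul(-44, -42922)), Rational(1, 2)) = Pow(Add(Pow(Add(-11, -263), 2), Mul(-44, -42922)), Rational(1, 2)) = Pow(Add(Pow(-274, 2), 1888568), Rational(1, 2)) = Pow(Add(75076, 1888568), Rational(1, 2)) = Pow(1963644, Rational(1, 2)) = Mul(2, Pow(490911, Rational(1, 2)))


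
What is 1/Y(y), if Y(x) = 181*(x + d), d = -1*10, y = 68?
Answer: 1/10498 ≈ 9.5256e-5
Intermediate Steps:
d = -10
Y(x) = -1810 + 181*x (Y(x) = 181*(x - 10) = 181*(-10 + x) = -1810 + 181*x)
1/Y(y) = 1/(-1810 + 181*68) = 1/(-1810 + 12308) = 1/10498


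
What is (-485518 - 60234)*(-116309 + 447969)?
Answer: -181004108320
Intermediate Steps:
(-485518 - 60234)*(-116309 + 447969) = -545752*331660 = -181004108320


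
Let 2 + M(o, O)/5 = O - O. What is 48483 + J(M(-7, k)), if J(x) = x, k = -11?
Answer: 48473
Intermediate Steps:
M(o, O) = -10 (M(o, O) = -10 + 5*(O - O) = -10 + 5*0 = -10 + 0 = -10)
48483 + J(M(-7, k)) = 48483 - 10 = 48473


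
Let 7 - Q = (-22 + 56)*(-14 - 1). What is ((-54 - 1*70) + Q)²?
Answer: 154449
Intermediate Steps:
Q = 517 (Q = 7 - (-22 + 56)*(-14 - 1) = 7 - 34*(-15) = 7 - 1*(-510) = 7 + 510 = 517)
((-54 - 1*70) + Q)² = ((-54 - 1*70) + 517)² = ((-54 - 70) + 517)² = (-124 + 517)² = 393² = 154449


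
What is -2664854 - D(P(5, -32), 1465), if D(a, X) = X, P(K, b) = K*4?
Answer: -2666319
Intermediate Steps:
P(K, b) = 4*K
-2664854 - D(P(5, -32), 1465) = -2664854 - 1*1465 = -2664854 - 1465 = -2666319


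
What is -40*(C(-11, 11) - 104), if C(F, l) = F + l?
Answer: 4160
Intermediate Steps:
-40*(C(-11, 11) - 104) = -40*((-11 + 11) - 104) = -40*(0 - 104) = -40*(-104) = 4160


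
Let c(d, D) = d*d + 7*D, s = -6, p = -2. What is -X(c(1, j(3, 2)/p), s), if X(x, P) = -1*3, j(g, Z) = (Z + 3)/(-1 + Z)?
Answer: 3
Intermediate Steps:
j(g, Z) = (3 + Z)/(-1 + Z)
c(d, D) = d**2 + 7*D
X(x, P) = -3
-X(c(1, j(3, 2)/p), s) = -1*(-3) = 3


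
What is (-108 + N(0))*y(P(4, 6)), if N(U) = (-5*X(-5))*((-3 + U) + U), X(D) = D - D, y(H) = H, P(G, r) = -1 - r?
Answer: 756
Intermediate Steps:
X(D) = 0
N(U) = 0 (N(U) = (-5*0)*((-3 + U) + U) = 0*(-3 + 2*U) = 0)
(-108 + N(0))*y(P(4, 6)) = (-108 + 0)*(-1 - 1*6) = -108*(-1 - 6) = -108*(-7) = 756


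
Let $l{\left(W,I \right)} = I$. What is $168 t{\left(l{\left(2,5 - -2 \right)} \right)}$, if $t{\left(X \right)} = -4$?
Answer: $-672$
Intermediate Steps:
$168 t{\left(l{\left(2,5 - -2 \right)} \right)} = 168 \left(-4\right) = -672$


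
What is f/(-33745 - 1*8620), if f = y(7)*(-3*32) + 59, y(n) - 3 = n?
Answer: 901/42365 ≈ 0.021268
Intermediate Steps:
y(n) = 3 + n
f = -901 (f = (3 + 7)*(-3*32) + 59 = 10*(-96) + 59 = -960 + 59 = -901)
f/(-33745 - 1*8620) = -901/(-33745 - 1*8620) = -901/(-33745 - 8620) = -901/(-42365) = -901*(-1/42365) = 901/42365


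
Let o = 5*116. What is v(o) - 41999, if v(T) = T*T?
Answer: 294401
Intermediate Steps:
o = 580
v(T) = T²
v(o) - 41999 = 580² - 41999 = 336400 - 41999 = 294401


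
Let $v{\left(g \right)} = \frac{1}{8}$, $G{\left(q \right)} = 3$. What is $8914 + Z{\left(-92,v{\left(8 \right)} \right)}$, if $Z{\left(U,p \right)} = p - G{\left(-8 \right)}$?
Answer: $\frac{71289}{8} \approx 8911.1$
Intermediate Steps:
$v{\left(g \right)} = \frac{1}{8}$
$Z{\left(U,p \right)} = -3 + p$ ($Z{\left(U,p \right)} = p - 3 = -3 + p$)
$8914 + Z{\left(-92,v{\left(8 \right)} \right)} = 8914 + \left(-3 + \frac{1}{8}\right) = 8914 - \frac{23}{8} = \frac{71289}{8}$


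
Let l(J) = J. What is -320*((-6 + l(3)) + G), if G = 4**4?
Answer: -80960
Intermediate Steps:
G = 256
-320*((-6 + l(3)) + G) = -320*((-6 + 3) + 256) = -320*(-3 + 256) = -320*253 = -80960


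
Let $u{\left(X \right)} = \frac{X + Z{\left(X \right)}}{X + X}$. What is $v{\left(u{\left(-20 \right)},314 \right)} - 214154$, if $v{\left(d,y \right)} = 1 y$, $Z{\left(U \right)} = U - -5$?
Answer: $-213840$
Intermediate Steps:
$Z{\left(U \right)} = 5 + U$ ($Z{\left(U \right)} = U + 5 = 5 + U$)
$u{\left(X \right)} = \frac{5 + 2 X}{2 X}$ ($u{\left(X \right)} = \frac{X + \left(5 + X\right)}{X + X} = \frac{5 + 2 X}{2 X}$)
$v{\left(d,y \right)} = y$
$v{\left(u{\left(-20 \right)},314 \right)} - 214154 = 314 - 214154 = -213840$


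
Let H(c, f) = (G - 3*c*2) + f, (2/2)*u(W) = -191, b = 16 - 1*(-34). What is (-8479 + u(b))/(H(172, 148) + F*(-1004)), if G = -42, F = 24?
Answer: 4335/12511 ≈ 0.34650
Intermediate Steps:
b = 50 (b = 16 + 34 = 50)
u(W) = -191
H(c, f) = -42 + f - 6*c (H(c, f) = (-42 - 3*c*2) + f = (-42 - 6*c) + f = -42 + f - 6*c)
(-8479 + u(b))/(H(172, 148) + F*(-1004)) = (-8479 - 191)/((-42 + 148 - 6*172) + 24*(-1004)) = -8670/((-42 + 148 - 1032) - 24096) = -8670/(-926 - 24096) = -8670/(-25022) = -8670*(-1/25022) = 4335/12511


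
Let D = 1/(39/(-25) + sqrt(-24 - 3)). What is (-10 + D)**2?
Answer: 1899467075/18800712 + 38528125*I*sqrt(3)/18800712 ≈ 101.03 + 3.5495*I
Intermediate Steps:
D = 1/(-39/25 + 3*I*sqrt(3)) (D = 1/(39*(-1/25) + sqrt(-27)) = 1/(-39/25 + 3*I*sqrt(3)) ≈ -0.053001 - 0.17654*I)
(-10 + D)**2 = (-10 + (-325/6132 - 625*I*sqrt(3)/6132))**2 = (-61645/6132 - 625*I*sqrt(3)/6132)**2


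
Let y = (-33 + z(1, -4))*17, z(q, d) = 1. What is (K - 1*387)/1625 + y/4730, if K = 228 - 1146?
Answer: -141133/153725 ≈ -0.91809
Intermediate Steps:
K = -918
y = -544 (y = (-33 + 1)*17 = -32*17 = -544)
(K - 1*387)/1625 + y/4730 = (-918 - 1*387)/1625 - 544/4730 = (-918 - 387)*(1/1625) - 544*1/4730 = -1305*1/1625 - 272/2365 = -261/325 - 272/2365 = -141133/153725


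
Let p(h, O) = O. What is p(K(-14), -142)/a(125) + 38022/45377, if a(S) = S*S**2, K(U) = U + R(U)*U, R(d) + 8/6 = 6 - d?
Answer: 74255275216/88626953125 ≈ 0.83784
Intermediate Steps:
R(d) = 14/3 - d (R(d) = -4/3 + (6 - d) = 14/3 - d)
K(U) = U + U*(14/3 - U) (K(U) = U + (14/3 - U)*U = U + U*(14/3 - U))
a(S) = S**3
p(K(-14), -142)/a(125) + 38022/45377 = -142/(125**3) + 38022/45377 = -142/1953125 + 38022*(1/45377) = -142*1/1953125 + 38022/45377 = -142/1953125 + 38022/45377 = 74255275216/88626953125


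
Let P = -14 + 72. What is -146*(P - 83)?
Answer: 3650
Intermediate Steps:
P = 58
-146*(P - 83) = -146*(58 - 83) = -146*(-25) = 3650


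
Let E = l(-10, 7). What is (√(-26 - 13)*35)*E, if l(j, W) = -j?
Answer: 350*I*√39 ≈ 2185.8*I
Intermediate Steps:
E = 10 (E = -1*(-10) = 10)
(√(-26 - 13)*35)*E = (√(-26 - 13)*35)*10 = (√(-39)*35)*10 = ((I*√39)*35)*10 = (35*I*√39)*10 = 350*I*√39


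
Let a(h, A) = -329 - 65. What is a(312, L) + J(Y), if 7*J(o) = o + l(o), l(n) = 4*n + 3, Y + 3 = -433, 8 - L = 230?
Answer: -705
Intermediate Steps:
L = -222 (L = 8 - 1*230 = 8 - 230 = -222)
a(h, A) = -394
Y = -436 (Y = -3 - 433 = -436)
l(n) = 3 + 4*n
J(o) = 3/7 + 5*o/7 (J(o) = (o + (3 + 4*o))/7 = (3 + 5*o)/7 = 3/7 + 5*o/7)
a(312, L) + J(Y) = -394 + (3/7 + (5/7)*(-436)) = -394 + (3/7 - 2180/7) = -394 - 311 = -705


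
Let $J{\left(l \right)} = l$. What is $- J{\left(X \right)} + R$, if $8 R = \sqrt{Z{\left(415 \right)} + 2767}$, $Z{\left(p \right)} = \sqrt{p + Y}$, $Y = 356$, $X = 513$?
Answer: $-513 + \frac{\sqrt{2767 + \sqrt{771}}}{8} \approx -506.39$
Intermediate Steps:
$Z{\left(p \right)} = \sqrt{356 + p}$ ($Z{\left(p \right)} = \sqrt{p + 356} = \sqrt{356 + p}$)
$R = \frac{\sqrt{2767 + \sqrt{771}}}{8}$ ($R = \frac{\sqrt{\sqrt{356 + 415} + 2767}}{8} = \frac{\sqrt{\sqrt{771} + 2767}}{8} = \frac{\sqrt{2767 + \sqrt{771}}}{8} \approx 6.6082$)
$- J{\left(X \right)} + R = \left(-1\right) 513 + \frac{\sqrt{2767 + \sqrt{771}}}{8} = -513 + \frac{\sqrt{2767 + \sqrt{771}}}{8}$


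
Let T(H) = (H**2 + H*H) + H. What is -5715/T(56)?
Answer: -5715/6328 ≈ -0.90313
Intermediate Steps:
T(H) = H + 2*H**2 (T(H) = (H**2 + H**2) + H = 2*H**2 + H = H + 2*H**2)
-5715/T(56) = -5715*1/(56*(1 + 2*56)) = -5715*1/(56*(1 + 112)) = -5715/(56*113) = -5715/6328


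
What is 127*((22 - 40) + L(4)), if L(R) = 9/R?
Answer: -8001/4 ≈ -2000.3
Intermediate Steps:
127*((22 - 40) + L(4)) = 127*((22 - 40) + 9/4) = 127*(-18 + 9*(1/4)) = 127*(-18 + 9/4) = 127*(-63/4) = -8001/4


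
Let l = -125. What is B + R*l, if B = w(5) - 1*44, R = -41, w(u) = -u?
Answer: 5076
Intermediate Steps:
B = -49 (B = -1*5 - 1*44 = -5 - 44 = -49)
B + R*l = -49 - 41*(-125) = -49 + 5125 = 5076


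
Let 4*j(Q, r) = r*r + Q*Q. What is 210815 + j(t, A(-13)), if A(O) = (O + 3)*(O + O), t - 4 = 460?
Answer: 281539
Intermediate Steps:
t = 464 (t = 4 + 460 = 464)
A(O) = 2*O*(3 + O) (A(O) = (3 + O)*(2*O) = 2*O*(3 + O))
j(Q, r) = Q²/4 + r²/4 (j(Q, r) = (r*r + Q*Q)/4 = (r² + Q²)/4 = (Q² + r²)/4 = Q²/4 + r²/4)
210815 + j(t, A(-13)) = 210815 + ((¼)*464² + (2*(-13)*(3 - 13))²/4) = 210815 + ((¼)*215296 + (2*(-13)*(-10))²/4) = 210815 + (53824 + (¼)*260²) = 210815 + (53824 + (¼)*67600) = 210815 + (53824 + 16900) = 210815 + 70724 = 281539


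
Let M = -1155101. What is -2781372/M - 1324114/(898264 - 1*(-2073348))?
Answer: 3367836503075/1716255996406 ≈ 1.9623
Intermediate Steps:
-2781372/M - 1324114/(898264 - 1*(-2073348)) = -2781372/(-1155101) - 1324114/(898264 - 1*(-2073348)) = -2781372*(-1/1155101) - 1324114/(898264 + 2073348) = 2781372/1155101 - 1324114/2971612 = 2781372/1155101 - 1324114*1/2971612 = 2781372/1155101 - 662057/1485806 = 3367836503075/1716255996406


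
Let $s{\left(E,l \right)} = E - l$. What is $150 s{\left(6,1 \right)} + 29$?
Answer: $779$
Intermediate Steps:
$150 s{\left(6,1 \right)} + 29 = 150 \left(6 - 1\right) + 29 = 150 \cdot 5 + 29 = 750 + 29 = 779$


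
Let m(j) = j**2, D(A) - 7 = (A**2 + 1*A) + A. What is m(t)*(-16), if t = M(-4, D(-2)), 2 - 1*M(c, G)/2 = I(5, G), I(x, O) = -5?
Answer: -3136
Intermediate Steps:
D(A) = 7 + A**2 + 2*A (D(A) = 7 + ((A**2 + 1*A) + A) = 7 + ((A**2 + A) + A) = 7 + ((A + A**2) + A) = 7 + (A**2 + 2*A) = 7 + A**2 + 2*A)
M(c, G) = 14 (M(c, G) = 4 - 2*(-5) = 4 + 10 = 14)
t = 14
m(t)*(-16) = 14**2*(-16) = 196*(-16) = -3136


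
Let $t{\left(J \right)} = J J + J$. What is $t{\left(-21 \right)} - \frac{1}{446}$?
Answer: $\frac{187319}{446} \approx 420.0$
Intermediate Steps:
$t{\left(J \right)} = J + J^{2}$ ($t{\left(J \right)} = J^{2} + J = J + J^{2}$)
$t{\left(-21 \right)} - \frac{1}{446} = - 21 \left(1 - 21\right) - \frac{1}{446} = \left(-21\right) \left(-20\right) - \frac{1}{446} = 420 - \frac{1}{446} = \frac{187319}{446}$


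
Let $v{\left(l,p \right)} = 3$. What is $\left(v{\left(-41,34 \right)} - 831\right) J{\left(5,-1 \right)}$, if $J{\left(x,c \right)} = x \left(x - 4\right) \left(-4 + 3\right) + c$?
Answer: $4968$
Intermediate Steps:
$J{\left(x,c \right)} = c + x \left(4 - x\right)$ ($J{\left(x,c \right)} = x \left(-4 + x\right) \left(-1\right) + c = x \left(4 - x\right) + c = c + x \left(4 - x\right)$)
$\left(v{\left(-41,34 \right)} - 831\right) J{\left(5,-1 \right)} = \left(3 - 831\right) \left(-1 - 5^{2} + 4 \cdot 5\right) = - 828 \left(-1 - 25 + 20\right) = \left(-828\right) \left(-6\right) = 4968$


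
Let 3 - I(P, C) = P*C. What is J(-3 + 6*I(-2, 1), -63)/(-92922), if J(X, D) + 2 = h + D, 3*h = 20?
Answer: 175/278766 ≈ 0.00062777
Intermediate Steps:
I(P, C) = 3 - C*P (I(P, C) = 3 - P*C = 3 - C*P)
h = 20/3 (h = (1/3)*20 = 20/3 ≈ 6.6667)
J(X, D) = 14/3 + D (J(X, D) = -2 + (20/3 + D) = 14/3 + D)
J(-3 + 6*I(-2, 1), -63)/(-92922) = (14/3 - 63)/(-92922) = -175/3*(-1/92922) = 175/278766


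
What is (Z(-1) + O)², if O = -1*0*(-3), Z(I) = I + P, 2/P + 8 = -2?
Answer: 36/25 ≈ 1.4400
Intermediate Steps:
P = -⅕ (P = 2/(-8 - 2) = 2/(-10) = 2*(-⅒) = -⅕ ≈ -0.20000)
Z(I) = -⅕ + I (Z(I) = I - ⅕ = -⅕ + I)
O = 0 (O = 0*(-3) = 0)
(Z(-1) + O)² = ((-⅕ - 1) + 0)² = (-6/5 + 0)² = (-6/5)² = 36/25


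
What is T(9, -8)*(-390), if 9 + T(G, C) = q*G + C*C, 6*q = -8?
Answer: -16770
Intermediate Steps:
q = -4/3 (q = (⅙)*(-8) = -4/3 ≈ -1.3333)
T(G, C) = -9 + C² - 4*G/3 (T(G, C) = -9 + (-4*G/3 + C*C) = -9 + (-4*G/3 + C²) = -9 + (C² - 4*G/3) = -9 + C² - 4*G/3)
T(9, -8)*(-390) = (-9 + (-8)² - 4/3*9)*(-390) = (-9 + 64 - 12)*(-390) = 43*(-390) = -16770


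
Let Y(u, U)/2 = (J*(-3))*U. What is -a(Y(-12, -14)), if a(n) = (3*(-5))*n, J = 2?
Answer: 2520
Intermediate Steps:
Y(u, U) = -12*U (Y(u, U) = 2*((2*(-3))*U) = 2*(-6*U) = -12*U)
a(n) = -15*n
-a(Y(-12, -14)) = -(-15)*(-12*(-14)) = -(-15)*168 = -1*(-2520) = 2520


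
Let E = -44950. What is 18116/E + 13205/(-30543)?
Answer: -573440869/686453925 ≈ -0.83537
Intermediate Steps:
18116/E + 13205/(-30543) = 18116/(-44950) + 13205/(-30543) = 18116*(-1/44950) + 13205*(-1/30543) = -9058/22475 - 13205/30543 = -573440869/686453925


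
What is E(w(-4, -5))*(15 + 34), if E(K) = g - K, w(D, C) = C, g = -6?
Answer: -49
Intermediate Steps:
E(K) = -6 - K
E(w(-4, -5))*(15 + 34) = (-6 - 1*(-5))*(15 + 34) = (-6 + 5)*49 = -1*49 = -49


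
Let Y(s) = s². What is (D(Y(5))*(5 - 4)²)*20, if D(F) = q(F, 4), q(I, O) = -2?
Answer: -40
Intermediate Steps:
D(F) = -2
(D(Y(5))*(5 - 4)²)*20 = -2*(5 - 4)²*20 = -2*1²*20 = -2*1*20 = -2*20 = -40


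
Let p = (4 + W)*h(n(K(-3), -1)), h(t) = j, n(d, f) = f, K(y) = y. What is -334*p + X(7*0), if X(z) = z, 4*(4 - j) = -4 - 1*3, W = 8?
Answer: -23046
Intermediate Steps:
j = 23/4 (j = 4 - (-4 - 1*3)/4 = 4 - (-4 - 3)/4 = 4 - ¼*(-7) = 4 + 7/4 = 23/4 ≈ 5.7500)
h(t) = 23/4
p = 69 (p = (4 + 8)*(23/4) = 12*(23/4) = 69)
-334*p + X(7*0) = -334*69 + 7*0 = -23046 + 0 = -23046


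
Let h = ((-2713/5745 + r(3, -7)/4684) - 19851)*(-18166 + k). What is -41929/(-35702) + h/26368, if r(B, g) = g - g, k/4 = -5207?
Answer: 3307876012449053/112672655840 ≈ 29358.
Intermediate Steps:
k = -20828 (k = 4*(-5207) = -20828)
r(B, g) = 0
h = 1482379110584/1915 (h = ((-2713/5745 + 0/4684) - 19851)*(-18166 - 20828) = ((-2713*1/5745 + 0*(1/4684)) - 19851)*(-38994) = ((-2713/5745 + 0) - 19851)*(-38994) = (-2713/5745 - 19851)*(-38994) = -114046708/5745*(-38994) = 1482379110584/1915 ≈ 7.7409e+8)
-41929/(-35702) + h/26368 = -41929/(-35702) + (1482379110584/1915)/26368 = -41929*(-1/35702) + (1482379110584/1915)*(1/26368) = 41929/35702 + 185297388823/6311840 = 3307876012449053/112672655840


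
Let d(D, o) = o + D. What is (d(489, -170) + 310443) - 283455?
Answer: 27307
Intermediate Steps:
d(D, o) = D + o
(d(489, -170) + 310443) - 283455 = ((489 - 170) + 310443) - 283455 = (319 + 310443) - 283455 = 310762 - 283455 = 27307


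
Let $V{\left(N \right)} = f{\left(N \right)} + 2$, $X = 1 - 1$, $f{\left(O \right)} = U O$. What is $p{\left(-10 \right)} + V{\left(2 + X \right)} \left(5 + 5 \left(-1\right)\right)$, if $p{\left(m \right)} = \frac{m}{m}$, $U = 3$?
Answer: $1$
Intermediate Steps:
$f{\left(O \right)} = 3 O$
$p{\left(m \right)} = 1$
$X = 0$ ($X = 1 - 1 = 0$)
$V{\left(N \right)} = 2 + 3 N$ ($V{\left(N \right)} = 3 N + 2 = 2 + 3 N$)
$p{\left(-10 \right)} + V{\left(2 + X \right)} \left(5 + 5 \left(-1\right)\right) = 1 + \left(2 + 3 \left(2 + 0\right)\right) \left(5 + 5 \left(-1\right)\right) = 1 + \left(2 + 3 \cdot 2\right) \left(5 - 5\right) = 1 + \left(2 + 6\right) 0 = 1 + 8 \cdot 0 = 1 + 0 = 1$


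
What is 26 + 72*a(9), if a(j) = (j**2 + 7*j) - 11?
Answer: 9602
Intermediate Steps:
a(j) = -11 + j**2 + 7*j
26 + 72*a(9) = 26 + 72*(-11 + 9**2 + 7*9) = 26 + 72*(-11 + 81 + 63) = 26 + 72*133 = 26 + 9576 = 9602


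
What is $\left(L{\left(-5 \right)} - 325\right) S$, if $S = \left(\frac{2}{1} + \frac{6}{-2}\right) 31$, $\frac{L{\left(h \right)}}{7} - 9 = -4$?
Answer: $8990$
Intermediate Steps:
$L{\left(h \right)} = 35$ ($L{\left(h \right)} = 63 + 7 \left(-4\right) = 63 - 28 = 35$)
$S = -31$ ($S = \left(2 \cdot 1 + 6 \left(- \frac{1}{2}\right)\right) 31 = \left(2 - 3\right) 31 = \left(-1\right) 31 = -31$)
$\left(L{\left(-5 \right)} - 325\right) S = \left(35 - 325\right) \left(-31\right) = \left(-290\right) \left(-31\right) = 8990$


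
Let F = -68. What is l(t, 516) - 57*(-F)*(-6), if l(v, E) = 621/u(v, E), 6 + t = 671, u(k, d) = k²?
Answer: 10284385221/442225 ≈ 23256.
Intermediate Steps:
t = 665 (t = -6 + 671 = 665)
l(v, E) = 621/v² (l(v, E) = 621/(v²) = 621/v²)
l(t, 516) - 57*(-F)*(-6) = 621/665² - 57*(-1*(-68))*(-6) = 621*(1/442225) - 57*68*(-6) = 621/442225 - 3876*(-6) = 621/442225 - 1*(-23256) = 621/442225 + 23256 = 10284385221/442225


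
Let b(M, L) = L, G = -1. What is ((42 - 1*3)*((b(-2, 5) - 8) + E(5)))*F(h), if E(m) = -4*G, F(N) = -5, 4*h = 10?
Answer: -195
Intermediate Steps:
h = 5/2 (h = (¼)*10 = 5/2 ≈ 2.5000)
E(m) = 4 (E(m) = -4*(-1) = 4)
((42 - 1*3)*((b(-2, 5) - 8) + E(5)))*F(h) = ((42 - 1*3)*((5 - 8) + 4))*(-5) = ((42 - 3)*(-3 + 4))*(-5) = (39*1)*(-5) = 39*(-5) = -195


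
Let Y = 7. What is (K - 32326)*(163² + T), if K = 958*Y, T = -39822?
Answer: 339541860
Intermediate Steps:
K = 6706 (K = 958*7 = 6706)
(K - 32326)*(163² + T) = (6706 - 32326)*(163² - 39822) = -25620*(26569 - 39822) = -25620*(-13253) = 339541860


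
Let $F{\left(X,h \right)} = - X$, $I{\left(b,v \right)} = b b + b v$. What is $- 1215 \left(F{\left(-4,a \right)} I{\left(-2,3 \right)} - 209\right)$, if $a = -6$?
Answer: $263655$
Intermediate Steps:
$I{\left(b,v \right)} = b^{2} + b v$
$- 1215 \left(F{\left(-4,a \right)} I{\left(-2,3 \right)} - 209\right) = - 1215 \left(\left(-1\right) \left(-4\right) \left(- 2 \left(-2 + 3\right)\right) - 209\right) = - 1215 \left(4 \left(\left(-2\right) 1\right) - 209\right) = - 1215 \left(4 \left(-2\right) - 209\right) = - 1215 \left(-8 - 209\right) = \left(-1215\right) \left(-217\right) = 263655$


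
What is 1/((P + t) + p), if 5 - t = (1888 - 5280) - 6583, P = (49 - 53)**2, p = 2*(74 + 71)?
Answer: 1/10286 ≈ 9.7219e-5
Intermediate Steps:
p = 290 (p = 2*145 = 290)
P = 16 (P = (-4)**2 = 16)
t = 9980 (t = 5 - ((1888 - 5280) - 6583) = 5 - (-3392 - 6583) = 5 - 1*(-9975) = 5 + 9975 = 9980)
1/((P + t) + p) = 1/((16 + 9980) + 290) = 1/(9996 + 290) = 1/10286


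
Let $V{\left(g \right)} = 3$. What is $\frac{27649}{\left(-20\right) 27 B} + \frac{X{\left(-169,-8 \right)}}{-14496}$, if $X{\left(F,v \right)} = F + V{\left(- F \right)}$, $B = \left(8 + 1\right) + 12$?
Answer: $- \frac{16621561}{6849360} \approx -2.4267$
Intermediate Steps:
$B = 21$ ($B = 9 + 12 = 21$)
$X{\left(F,v \right)} = 3 + F$ ($X{\left(F,v \right)} = F + 3 = 3 + F$)
$\frac{27649}{\left(-20\right) 27 B} + \frac{X{\left(-169,-8 \right)}}{-14496} = \frac{27649}{\left(-20\right) 27 \cdot 21} + \frac{3 - 169}{-14496} = \frac{27649}{\left(-540\right) 21} - - \frac{83}{7248} = \frac{27649}{-11340} + \frac{83}{7248} = 27649 \left(- \frac{1}{11340}\right) + \frac{83}{7248} = - \frac{27649}{11340} + \frac{83}{7248} = - \frac{16621561}{6849360}$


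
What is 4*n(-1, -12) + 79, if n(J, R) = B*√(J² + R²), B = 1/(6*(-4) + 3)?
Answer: 79 - 4*√145/21 ≈ 76.706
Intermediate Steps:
B = -1/21 (B = 1/(-24 + 3) = 1/(-21) = -1/21 ≈ -0.047619)
n(J, R) = -√(J² + R²)/21
4*n(-1, -12) + 79 = 4*(-√((-1)² + (-12)²)/21) + 79 = 4*(-√(1 + 144)/21) + 79 = 4*(-√145/21) + 79 = -4*√145/21 + 79 = 79 - 4*√145/21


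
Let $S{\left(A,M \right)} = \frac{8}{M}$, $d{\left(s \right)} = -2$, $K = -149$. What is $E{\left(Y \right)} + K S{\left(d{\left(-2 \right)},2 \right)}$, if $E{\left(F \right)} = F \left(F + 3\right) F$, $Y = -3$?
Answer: $-596$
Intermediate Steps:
$E{\left(F \right)} = F^{2} \left(3 + F\right)$ ($E{\left(F \right)} = F \left(3 + F\right) F = F F \left(3 + F\right) = F^{2} \left(3 + F\right)$)
$E{\left(Y \right)} + K S{\left(d{\left(-2 \right)},2 \right)} = \left(-3\right)^{2} \left(3 - 3\right) - 149 \cdot \frac{8}{2} = 9 \cdot 0 - 149 \cdot 8 \cdot \frac{1}{2} = 0 - 596 = -596$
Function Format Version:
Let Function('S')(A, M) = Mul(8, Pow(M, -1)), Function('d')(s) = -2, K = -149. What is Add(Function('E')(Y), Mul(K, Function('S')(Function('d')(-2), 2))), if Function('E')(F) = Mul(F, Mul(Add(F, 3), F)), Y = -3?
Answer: -596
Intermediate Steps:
Function('E')(F) = Mul(Pow(F, 2), Add(3, F)) (Function('E')(F) = Mul(F, Mul(Add(3, F), F)) = Mul(F, Mul(F, Add(3, F))) = Mul(Pow(F, 2), Add(3, F)))
Add(Function('E')(Y), Mul(K, Function('S')(Function('d')(-2), 2))) = Add(Mul(Pow(-3, 2), Add(3, -3)), Mul(-149, Mul(8, Pow(2, -1)))) = Add(Mul(9, 0), Mul(-149, Mul(8, Rational(1, 2)))) = Add(0, Mul(-149, 4)) = Add(0, -596) = -596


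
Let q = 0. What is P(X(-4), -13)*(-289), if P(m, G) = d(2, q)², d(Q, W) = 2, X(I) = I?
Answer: -1156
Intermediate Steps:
P(m, G) = 4 (P(m, G) = 2² = 4)
P(X(-4), -13)*(-289) = 4*(-289) = -1156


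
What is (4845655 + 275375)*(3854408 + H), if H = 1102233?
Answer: 25383107260230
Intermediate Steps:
(4845655 + 275375)*(3854408 + H) = (4845655 + 275375)*(3854408 + 1102233) = 5121030*4956641 = 25383107260230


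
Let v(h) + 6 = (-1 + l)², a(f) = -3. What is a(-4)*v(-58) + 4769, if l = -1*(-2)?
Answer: 4784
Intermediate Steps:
l = 2
v(h) = -5 (v(h) = -6 + (-1 + 2)² = -6 + 1² = -6 + 1 = -5)
a(-4)*v(-58) + 4769 = -3*(-5) + 4769 = 15 + 4769 = 4784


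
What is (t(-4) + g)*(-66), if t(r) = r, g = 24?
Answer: -1320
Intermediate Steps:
(t(-4) + g)*(-66) = (-4 + 24)*(-66) = 20*(-66) = -1320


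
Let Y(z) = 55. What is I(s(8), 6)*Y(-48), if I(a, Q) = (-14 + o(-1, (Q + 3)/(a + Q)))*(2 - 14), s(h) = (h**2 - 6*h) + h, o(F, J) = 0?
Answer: 9240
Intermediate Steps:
s(h) = h**2 - 5*h
I(a, Q) = 168 (I(a, Q) = (-14 + 0)*(2 - 14) = -14*(-12) = 168)
I(s(8), 6)*Y(-48) = 168*55 = 9240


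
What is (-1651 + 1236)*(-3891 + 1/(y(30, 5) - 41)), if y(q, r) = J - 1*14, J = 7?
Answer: 77509135/48 ≈ 1.6148e+6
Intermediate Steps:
y(q, r) = -7 (y(q, r) = 7 - 1*14 = 7 - 14 = -7)
(-1651 + 1236)*(-3891 + 1/(y(30, 5) - 41)) = (-1651 + 1236)*(-3891 + 1/(-7 - 41)) = -415*(-3891 + 1/(-48)) = -415*(-3891 - 1/48) = -415*(-186769/48) = 77509135/48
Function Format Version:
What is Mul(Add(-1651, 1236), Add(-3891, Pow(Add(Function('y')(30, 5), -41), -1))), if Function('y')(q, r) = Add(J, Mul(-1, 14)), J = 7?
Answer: Rational(77509135, 48) ≈ 1.6148e+6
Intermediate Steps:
Function('y')(q, r) = -7 (Function('y')(q, r) = Add(7, Mul(-1, 14)) = Add(7, -14) = -7)
Mul(Add(-1651, 1236), Add(-3891, Pow(Add(Function('y')(30, 5), -41), -1))) = Mul(Add(-1651, 1236), Add(-3891, Pow(Add(-7, -41), -1))) = Mul(-415, Add(-3891, Pow(-48, -1))) = Mul(-415, Add(-3891, Rational(-1, 48))) = Mul(-415, Rational(-186769, 48)) = Rational(77509135, 48)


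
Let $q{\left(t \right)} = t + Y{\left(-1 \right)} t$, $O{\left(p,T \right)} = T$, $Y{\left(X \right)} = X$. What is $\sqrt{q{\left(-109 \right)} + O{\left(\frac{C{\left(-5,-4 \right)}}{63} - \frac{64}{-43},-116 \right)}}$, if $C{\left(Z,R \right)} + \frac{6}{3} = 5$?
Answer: $2 i \sqrt{29} \approx 10.77 i$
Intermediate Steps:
$C{\left(Z,R \right)} = 3$ ($C{\left(Z,R \right)} = -2 + 5 = 3$)
$q{\left(t \right)} = 0$ ($q{\left(t \right)} = t - t = 0$)
$\sqrt{q{\left(-109 \right)} + O{\left(\frac{C{\left(-5,-4 \right)}}{63} - \frac{64}{-43},-116 \right)}} = \sqrt{0 - 116} = \sqrt{-116} = 2 i \sqrt{29}$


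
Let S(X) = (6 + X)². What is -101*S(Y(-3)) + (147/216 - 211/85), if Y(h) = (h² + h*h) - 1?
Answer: -326996507/6120 ≈ -53431.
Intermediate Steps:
Y(h) = -1 + 2*h² (Y(h) = (h² + h²) - 1 = 2*h² - 1 = -1 + 2*h²)
-101*S(Y(-3)) + (147/216 - 211/85) = -101*(6 + (-1 + 2*(-3)²))² + (147/216 - 211/85) = -101*(6 + (-1 + 2*9))² + (147*(1/216) - 211*1/85) = -101*(6 + (-1 + 18))² + (49/72 - 211/85) = -101*(6 + 17)² - 11027/6120 = -101*23² - 11027/6120 = -101*529 - 11027/6120 = -53429 - 11027/6120 = -326996507/6120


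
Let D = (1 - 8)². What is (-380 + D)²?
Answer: 109561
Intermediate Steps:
D = 49 (D = (-7)² = 49)
(-380 + D)² = (-380 + 49)² = (-331)² = 109561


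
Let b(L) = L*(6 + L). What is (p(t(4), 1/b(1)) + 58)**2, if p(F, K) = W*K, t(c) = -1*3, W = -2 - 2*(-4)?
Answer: 169744/49 ≈ 3464.2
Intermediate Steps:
W = 6 (W = -2 + 8 = 6)
t(c) = -3
p(F, K) = 6*K
(p(t(4), 1/b(1)) + 58)**2 = (6*(1/(1*(6 + 1))) + 58)**2 = (6*(1/(1*7)) + 58)**2 = (6*(1/7) + 58)**2 = (6/7 + 58)**2 = (412/7)**2 = 169744/49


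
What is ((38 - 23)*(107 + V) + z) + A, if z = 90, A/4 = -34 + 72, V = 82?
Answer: 3077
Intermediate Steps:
A = 152 (A = 4*(-34 + 72) = 4*38 = 152)
((38 - 23)*(107 + V) + z) + A = ((38 - 23)*(107 + 82) + 90) + 152 = (15*189 + 90) + 152 = (2835 + 90) + 152 = 2925 + 152 = 3077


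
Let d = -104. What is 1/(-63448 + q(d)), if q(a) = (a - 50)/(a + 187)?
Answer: -83/5266338 ≈ -1.5760e-5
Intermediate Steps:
q(a) = (-50 + a)/(187 + a)
1/(-63448 + q(d)) = 1/(-63448 + (-50 - 104)/(187 - 104)) = 1/(-63448 - 154/83) = 1/(-5266338/83) = -83/5266338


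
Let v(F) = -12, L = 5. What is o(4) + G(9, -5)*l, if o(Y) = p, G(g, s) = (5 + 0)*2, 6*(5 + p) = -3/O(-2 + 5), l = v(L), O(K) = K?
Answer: -751/6 ≈ -125.17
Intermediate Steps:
l = -12
p = -31/6 (p = -5 + (-3/(-2 + 5))/6 = -5 + (-3/3)/6 = -5 + (-3*⅓)/6 = -5 + (⅙)*(-1) = -5 - ⅙ = -31/6 ≈ -5.1667)
G(g, s) = 10 (G(g, s) = 5*2 = 10)
o(Y) = -31/6
o(4) + G(9, -5)*l = -31/6 + 10*(-12) = -31/6 - 120 = -751/6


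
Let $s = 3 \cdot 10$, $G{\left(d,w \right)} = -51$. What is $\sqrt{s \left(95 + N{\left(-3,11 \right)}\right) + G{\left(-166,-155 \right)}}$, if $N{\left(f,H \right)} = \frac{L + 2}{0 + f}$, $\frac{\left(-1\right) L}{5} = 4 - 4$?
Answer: $\sqrt{2779} \approx 52.716$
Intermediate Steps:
$L = 0$ ($L = - 5 \left(4 - 4\right) = \left(-5\right) 0 = 0$)
$N{\left(f,H \right)} = \frac{2}{f}$ ($N{\left(f,H \right)} = \frac{0 + 2}{0 + f} = \frac{2}{f}$)
$s = 30$
$\sqrt{s \left(95 + N{\left(-3,11 \right)}\right) + G{\left(-166,-155 \right)}} = \sqrt{30 \left(95 + \frac{2}{-3}\right) - 51} = \sqrt{30 \left(95 + 2 \left(- \frac{1}{3}\right)\right) - 51} = \sqrt{30 \left(95 - \frac{2}{3}\right) - 51} = \sqrt{30 \cdot \frac{283}{3} - 51} = \sqrt{2830 - 51} = \sqrt{2779}$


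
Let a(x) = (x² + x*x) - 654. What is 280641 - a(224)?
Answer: 180943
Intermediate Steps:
a(x) = -654 + 2*x² (a(x) = (x² + x²) - 654 = 2*x² - 654 = -654 + 2*x²)
280641 - a(224) = 280641 - (-654 + 2*224²) = 280641 - (-654 + 2*50176) = 280641 - (-654 + 100352) = 280641 - 1*99698 = 280641 - 99698 = 180943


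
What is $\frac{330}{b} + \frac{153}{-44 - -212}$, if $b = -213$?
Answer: $- \frac{2539}{3976} \approx -0.63858$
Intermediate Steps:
$\frac{330}{b} + \frac{153}{-44 - -212} = \frac{330}{-213} + \frac{153}{-44 - -212} = 330 \left(- \frac{1}{213}\right) + \frac{153}{-44 + 212} = - \frac{110}{71} + \frac{153}{168} = - \frac{110}{71} + 153 \cdot \frac{1}{168} = - \frac{110}{71} + \frac{51}{56} = - \frac{2539}{3976}$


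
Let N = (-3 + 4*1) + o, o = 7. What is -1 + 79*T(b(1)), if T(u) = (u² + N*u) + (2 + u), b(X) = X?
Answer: 947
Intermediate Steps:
N = 8 (N = (-3 + 4*1) + 7 = (-3 + 4) + 7 = 1 + 7 = 8)
T(u) = 2 + u² + 9*u (T(u) = (u² + 8*u) + (2 + u) = 2 + u² + 9*u)
-1 + 79*T(b(1)) = -1 + 79*(2 + 1² + 9*1) = -1 + 79*(2 + 1 + 9) = -1 + 79*12 = -1 + 948 = 947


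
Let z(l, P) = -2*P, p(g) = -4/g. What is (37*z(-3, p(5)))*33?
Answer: 9768/5 ≈ 1953.6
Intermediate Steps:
(37*z(-3, p(5)))*33 = (37*(-(-8)/5))*33 = (37*(-2*(-4/5)))*33 = (37*(8/5))*33 = (296/5)*33 = 9768/5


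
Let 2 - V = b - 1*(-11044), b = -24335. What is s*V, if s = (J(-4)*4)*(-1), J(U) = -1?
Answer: 53172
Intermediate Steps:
V = 13293 (V = 2 - (-24335 - 1*(-11044)) = 2 - (-24335 + 11044) = 2 - 1*(-13291) = 2 + 13291 = 13293)
s = 4 (s = -1*4*(-1) = -4*(-1) = 4)
s*V = 4*13293 = 53172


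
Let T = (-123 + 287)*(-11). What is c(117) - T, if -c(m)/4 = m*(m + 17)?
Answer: -60908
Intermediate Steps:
c(m) = -4*m*(17 + m) (c(m) = -4*m*(m + 17) = -4*m*(17 + m))
T = -1804 (T = 164*(-11) = -1804)
c(117) - T = -4*117*(17 + 117) - 1*(-1804) = -4*117*134 + 1804 = -62712 + 1804 = -60908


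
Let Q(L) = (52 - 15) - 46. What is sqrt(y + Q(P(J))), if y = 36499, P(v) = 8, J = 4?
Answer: sqrt(36490) ≈ 191.02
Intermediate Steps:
Q(L) = -9 (Q(L) = 37 - 46 = -9)
sqrt(y + Q(P(J))) = sqrt(36499 - 9) = sqrt(36490)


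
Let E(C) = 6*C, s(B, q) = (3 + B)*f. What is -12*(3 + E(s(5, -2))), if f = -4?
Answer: 2268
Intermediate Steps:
s(B, q) = -12 - 4*B (s(B, q) = (3 + B)*(-4) = -12 - 4*B)
-12*(3 + E(s(5, -2))) = -12*(3 + 6*(-12 - 4*5)) = -12*(3 + 6*(-12 - 20)) = -12*(3 + 6*(-32)) = -12*(3 - 192) = -12*(-189) = 2268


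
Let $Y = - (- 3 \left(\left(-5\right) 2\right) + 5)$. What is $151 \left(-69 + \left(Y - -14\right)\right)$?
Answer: $-13590$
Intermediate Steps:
$Y = -35$ ($Y = - (\left(-3\right) \left(-10\right) + 5) = - (30 + 5) = \left(-1\right) 35 = -35$)
$151 \left(-69 + \left(Y - -14\right)\right) = 151 \left(-69 - 21\right) = 151 \left(-90\right) = -13590$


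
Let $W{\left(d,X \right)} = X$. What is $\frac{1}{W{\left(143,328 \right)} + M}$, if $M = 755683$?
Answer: $\frac{1}{756011} \approx 1.3227 \cdot 10^{-6}$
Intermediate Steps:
$\frac{1}{W{\left(143,328 \right)} + M} = \frac{1}{328 + 755683} = \frac{1}{756011}$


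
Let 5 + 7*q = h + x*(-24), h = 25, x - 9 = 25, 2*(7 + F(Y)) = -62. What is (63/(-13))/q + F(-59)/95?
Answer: -18491/51740 ≈ -0.35738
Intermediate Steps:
F(Y) = -38 (F(Y) = -7 + (1/2)*(-62) = -7 - 31 = -38)
x = 34 (x = 9 + 25 = 34)
q = -796/7 (q = -5/7 + (25 + 34*(-24))/7 = -5/7 + (25 - 816)/7 = -5/7 + (1/7)*(-791) = -5/7 - 113 = -796/7 ≈ -113.71)
(63/(-13))/q + F(-59)/95 = (63/(-13))/(-796/7) - 38/95 = (63*(-1/13))*(-7/796) - 38*1/95 = -63/13*(-7/796) - 2/5 = 441/10348 - 2/5 = -18491/51740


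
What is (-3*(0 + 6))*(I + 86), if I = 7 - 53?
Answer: -720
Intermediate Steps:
I = -46
(-3*(0 + 6))*(I + 86) = (-3*(0 + 6))*(-46 + 86) = -3*6*40 = -18*40 = -720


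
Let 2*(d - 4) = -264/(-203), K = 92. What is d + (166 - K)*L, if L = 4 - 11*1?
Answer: -104210/203 ≈ -513.35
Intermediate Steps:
d = 944/203 (d = 4 + (-264/(-203))/2 = 4 + (-264*(-1/203))/2 = 4 + (1/2)*(264/203) = 4 + 132/203 = 944/203 ≈ 4.6502)
L = -7 (L = 4 - 11 = -7)
d + (166 - K)*L = 944/203 + (166 - 1*92)*(-7) = 944/203 + (166 - 92)*(-7) = 944/203 + 74*(-7) = 944/203 - 518 = -104210/203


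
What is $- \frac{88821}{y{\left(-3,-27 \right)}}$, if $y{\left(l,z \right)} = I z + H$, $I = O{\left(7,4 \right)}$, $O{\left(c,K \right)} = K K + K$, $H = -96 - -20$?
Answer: $\frac{88821}{616} \approx 144.19$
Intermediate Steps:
$H = -76$ ($H = -96 + 20 = -76$)
$O{\left(c,K \right)} = K + K^{2}$ ($O{\left(c,K \right)} = K^{2} + K = K + K^{2}$)
$I = 20$ ($I = 4 \left(1 + 4\right) = 4 \cdot 5 = 20$)
$y{\left(l,z \right)} = -76 + 20 z$ ($y{\left(l,z \right)} = 20 z - 76 = -76 + 20 z$)
$- \frac{88821}{y{\left(-3,-27 \right)}} = - \frac{88821}{-76 + 20 \left(-27\right)} = - \frac{88821}{-76 - 540} = - \frac{88821}{-616} = \left(-88821\right) \left(- \frac{1}{616}\right) = \frac{88821}{616}$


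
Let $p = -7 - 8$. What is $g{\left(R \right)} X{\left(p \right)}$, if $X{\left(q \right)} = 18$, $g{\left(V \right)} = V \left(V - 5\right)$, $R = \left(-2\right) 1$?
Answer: $252$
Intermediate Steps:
$R = -2$
$p = -15$ ($p = -7 - 8 = -15$)
$g{\left(V \right)} = V \left(-5 + V\right)$
$g{\left(R \right)} X{\left(p \right)} = - 2 \left(-5 - 2\right) 18 = \left(-2\right) \left(-7\right) 18 = 14 \cdot 18 = 252$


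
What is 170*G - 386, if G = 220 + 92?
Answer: 52654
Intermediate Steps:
G = 312
170*G - 386 = 170*312 - 386 = 53040 - 386 = 52654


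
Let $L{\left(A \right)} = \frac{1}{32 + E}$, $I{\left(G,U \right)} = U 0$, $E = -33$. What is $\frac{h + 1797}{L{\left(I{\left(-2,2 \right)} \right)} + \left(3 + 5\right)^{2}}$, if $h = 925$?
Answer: $\frac{2722}{63} \approx 43.206$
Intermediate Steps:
$I{\left(G,U \right)} = 0$
$L{\left(A \right)} = -1$ ($L{\left(A \right)} = \frac{1}{32 - 33} = \frac{1}{-1} = -1$)
$\frac{h + 1797}{L{\left(I{\left(-2,2 \right)} \right)} + \left(3 + 5\right)^{2}} = \frac{925 + 1797}{-1 + \left(3 + 5\right)^{2}} = \frac{2722}{-1 + 8^{2}} = \frac{2722}{-1 + 64} = \frac{2722}{63}$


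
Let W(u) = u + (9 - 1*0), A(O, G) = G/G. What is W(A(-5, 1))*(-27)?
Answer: -270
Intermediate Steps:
A(O, G) = 1
W(u) = 9 + u (W(u) = u + (9 + 0) = u + 9 = 9 + u)
W(A(-5, 1))*(-27) = (9 + 1)*(-27) = 10*(-27) = -270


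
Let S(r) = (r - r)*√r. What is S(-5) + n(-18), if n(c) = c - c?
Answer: 0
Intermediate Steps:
n(c) = 0
S(r) = 0 (S(r) = 0*√r = 0)
S(-5) + n(-18) = 0 + 0 = 0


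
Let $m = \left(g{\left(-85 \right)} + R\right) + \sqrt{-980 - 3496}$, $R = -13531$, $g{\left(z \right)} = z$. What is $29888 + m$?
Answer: $16272 + 2 i \sqrt{1119} \approx 16272.0 + 66.903 i$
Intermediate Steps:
$m = -13616 + 2 i \sqrt{1119}$ ($m = \left(-85 - 13531\right) + \sqrt{-980 - 3496} = -13616 + \sqrt{-980 - 3496} = -13616 + \sqrt{-4476} = -13616 + 2 i \sqrt{1119} \approx -13616.0 + 66.903 i$)
$29888 + m = 29888 - \left(13616 - 2 i \sqrt{1119}\right) = 16272 + 2 i \sqrt{1119}$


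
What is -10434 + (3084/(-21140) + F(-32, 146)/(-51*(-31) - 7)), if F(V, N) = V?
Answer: -43398775367/4159295 ≈ -10434.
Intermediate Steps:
-10434 + (3084/(-21140) + F(-32, 146)/(-51*(-31) - 7)) = -10434 + (3084/(-21140) - 32/(-51*(-31) - 7)) = -10434 + (3084*(-1/21140) - 32/(1581 - 7)) = -10434 + (-771/5285 - 32/1574) = -10434 + (-771/5285 - 32*1/1574) = -10434 + (-771/5285 - 16/787) = -10434 - 691337/4159295 = -43398775367/4159295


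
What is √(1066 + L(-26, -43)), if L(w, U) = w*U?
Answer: 2*√546 ≈ 46.733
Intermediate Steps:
L(w, U) = U*w
√(1066 + L(-26, -43)) = √(1066 - 43*(-26)) = √(1066 + 1118) = √2184 = 2*√546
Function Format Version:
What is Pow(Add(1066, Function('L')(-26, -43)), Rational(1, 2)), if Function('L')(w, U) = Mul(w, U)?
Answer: Mul(2, Pow(546, Rational(1, 2))) ≈ 46.733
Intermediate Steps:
Function('L')(w, U) = Mul(U, w)
Pow(Add(1066, Function('L')(-26, -43)), Rational(1, 2)) = Pow(Add(1066, Mul(-43, -26)), Rational(1, 2)) = Pow(Add(1066, 1118), Rational(1, 2)) = Pow(2184, Rational(1, 2)) = Mul(2, Pow(546, Rational(1, 2)))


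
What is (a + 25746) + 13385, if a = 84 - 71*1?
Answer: 39144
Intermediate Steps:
a = 13 (a = 84 - 71 = 13)
(a + 25746) + 13385 = (13 + 25746) + 13385 = 25759 + 13385 = 39144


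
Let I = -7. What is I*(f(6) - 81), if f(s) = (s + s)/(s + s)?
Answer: 560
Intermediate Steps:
f(s) = 1 (f(s) = (2*s)/((2*s)) = (2*s)*(1/(2*s)) = 1)
I*(f(6) - 81) = -7*(1 - 81) = -7*(-80) = 560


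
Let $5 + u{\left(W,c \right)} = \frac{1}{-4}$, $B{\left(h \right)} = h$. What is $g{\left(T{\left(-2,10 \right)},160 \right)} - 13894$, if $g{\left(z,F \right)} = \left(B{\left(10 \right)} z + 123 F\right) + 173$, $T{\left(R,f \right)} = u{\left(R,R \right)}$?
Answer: $\frac{11813}{2} \approx 5906.5$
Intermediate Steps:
$u{\left(W,c \right)} = - \frac{21}{4}$ ($u{\left(W,c \right)} = -5 + \frac{1}{-4} = -5 - \frac{1}{4} = - \frac{21}{4}$)
$T{\left(R,f \right)} = - \frac{21}{4}$
$g{\left(z,F \right)} = 173 + 10 z + 123 F$ ($g{\left(z,F \right)} = \left(10 z + 123 F\right) + 173 = 173 + 10 z + 123 F$)
$g{\left(T{\left(-2,10 \right)},160 \right)} - 13894 = \left(173 + 10 \left(- \frac{21}{4}\right) + 123 \cdot 160\right) - 13894 = \left(173 - \frac{105}{2} + 19680\right) - 13894 = \frac{39601}{2} - 13894 = \frac{11813}{2}$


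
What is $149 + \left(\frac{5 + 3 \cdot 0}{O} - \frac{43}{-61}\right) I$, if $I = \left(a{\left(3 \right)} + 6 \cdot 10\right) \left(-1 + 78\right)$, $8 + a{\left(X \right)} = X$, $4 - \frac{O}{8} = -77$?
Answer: $\frac{125185387}{39528} \approx 3167.0$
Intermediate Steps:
$O = 648$ ($O = 32 - -616 = 32 + 616 = 648$)
$a{\left(X \right)} = -8 + X$
$I = 4235$ ($I = \left(\left(-8 + 3\right) + 6 \cdot 10\right) \left(-1 + 78\right) = \left(-5 + 60\right) 77 = 55 \cdot 77 = 4235$)
$149 + \left(\frac{5 + 3 \cdot 0}{O} - \frac{43}{-61}\right) I = 149 + \left(\frac{5 + 3 \cdot 0}{648} - \frac{43}{-61}\right) 4235 = 149 + \left(\left(5 + 0\right) \frac{1}{648} - - \frac{43}{61}\right) 4235 = 149 + \left(5 \cdot \frac{1}{648} + \frac{43}{61}\right) 4235 = 149 + \left(\frac{5}{648} + \frac{43}{61}\right) 4235 = 149 + \frac{28169}{39528} \cdot 4235 = 149 + \frac{119295715}{39528} = \frac{125185387}{39528}$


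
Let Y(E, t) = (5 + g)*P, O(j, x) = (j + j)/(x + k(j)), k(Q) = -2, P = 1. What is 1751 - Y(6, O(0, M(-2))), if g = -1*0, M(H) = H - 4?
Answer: 1746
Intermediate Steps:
M(H) = -4 + H
g = 0
O(j, x) = 2*j/(-2 + x) (O(j, x) = (j + j)/(x - 2) = (2*j)/(-2 + x) = 2*j/(-2 + x))
Y(E, t) = 5 (Y(E, t) = (5 + 0)*1 = 5*1 = 5)
1751 - Y(6, O(0, M(-2))) = 1751 - 1*5 = 1751 - 5 = 1746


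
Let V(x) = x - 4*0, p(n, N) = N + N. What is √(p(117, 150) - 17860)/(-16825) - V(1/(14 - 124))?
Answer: 1/110 - 2*I*√4390/16825 ≈ 0.0090909 - 0.007876*I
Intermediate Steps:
p(n, N) = 2*N
V(x) = x (V(x) = x + 0 = x)
√(p(117, 150) - 17860)/(-16825) - V(1/(14 - 124)) = √(2*150 - 17860)/(-16825) - 1/(14 - 124) = √(300 - 17860)*(-1/16825) - 1/(-110) = √(-17560)*(-1/16825) - 1*(-1/110) = (2*I*√4390)*(-1/16825) + 1/110 = -2*I*√4390/16825 + 1/110 = 1/110 - 2*I*√4390/16825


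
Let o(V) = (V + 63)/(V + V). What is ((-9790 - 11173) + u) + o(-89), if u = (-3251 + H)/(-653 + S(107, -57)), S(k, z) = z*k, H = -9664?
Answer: -12596016453/600928 ≈ -20961.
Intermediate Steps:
o(V) = (63 + V)/(2*V) (o(V) = (63 + V)/((2*V)) = (63 + V)*(1/(2*V)) = (63 + V)/(2*V))
S(k, z) = k*z
u = 12915/6752 (u = (-3251 - 9664)/(-653 + 107*(-57)) = -12915/(-653 - 6099) = -12915/(-6752) = -12915*(-1/6752) = 12915/6752 ≈ 1.9128)
((-9790 - 11173) + u) + o(-89) = ((-9790 - 11173) + 12915/6752) + (½)*(63 - 89)/(-89) = (-20963 + 12915/6752) + (½)*(-1/89)*(-26) = -141529261/6752 + 13/89 = -12596016453/600928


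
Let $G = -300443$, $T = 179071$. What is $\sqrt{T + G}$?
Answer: $2 i \sqrt{30343} \approx 348.38 i$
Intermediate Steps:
$\sqrt{T + G} = \sqrt{179071 - 300443} = \sqrt{-121372} = 2 i \sqrt{30343}$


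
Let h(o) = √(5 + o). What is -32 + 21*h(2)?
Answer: -32 + 21*√7 ≈ 23.561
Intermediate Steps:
-32 + 21*h(2) = -32 + 21*√(5 + 2) = -32 + 21*√7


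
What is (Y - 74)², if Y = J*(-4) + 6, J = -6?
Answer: 1936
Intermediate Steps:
Y = 30 (Y = -6*(-4) + 6 = 24 + 6 = 30)
(Y - 74)² = (30 - 74)² = (-44)² = 1936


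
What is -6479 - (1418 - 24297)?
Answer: 16400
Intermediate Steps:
-6479 - (1418 - 24297) = -6479 - 1*(-22879) = -6479 + 22879 = 16400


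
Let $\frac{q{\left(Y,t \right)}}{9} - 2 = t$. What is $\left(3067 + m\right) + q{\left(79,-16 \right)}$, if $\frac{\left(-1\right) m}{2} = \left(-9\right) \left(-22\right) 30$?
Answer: $-8939$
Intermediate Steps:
$m = -11880$ ($m = - 2 \left(-9\right) \left(-22\right) 30 = - 2 \cdot 198 \cdot 30 = \left(-2\right) 5940 = -11880$)
$q{\left(Y,t \right)} = 18 + 9 t$
$\left(3067 + m\right) + q{\left(79,-16 \right)} = \left(3067 - 11880\right) + \left(18 + 9 \left(-16\right)\right) = -8813 + \left(18 - 144\right) = -8813 - 126 = -8939$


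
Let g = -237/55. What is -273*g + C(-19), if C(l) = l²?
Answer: 84556/55 ≈ 1537.4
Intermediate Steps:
g = -237/55 (g = -237*1/55 = -237/55 ≈ -4.3091)
-273*g + C(-19) = -273*(-237/55) + (-19)² = 64701/55 + 361 = 84556/55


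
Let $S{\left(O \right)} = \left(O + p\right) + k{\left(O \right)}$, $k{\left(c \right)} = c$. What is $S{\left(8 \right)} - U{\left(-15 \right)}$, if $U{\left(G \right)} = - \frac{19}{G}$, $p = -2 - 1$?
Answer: $\frac{176}{15} \approx 11.733$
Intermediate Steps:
$p = -3$ ($p = -2 - 1 = -3$)
$S{\left(O \right)} = -3 + 2 O$ ($S{\left(O \right)} = \left(O - 3\right) + O = \left(-3 + O\right) + O = -3 + 2 O$)
$S{\left(8 \right)} - U{\left(-15 \right)} = \left(-3 + 2 \cdot 8\right) - - \frac{19}{-15} = \left(-3 + 16\right) - \left(-19\right) \left(- \frac{1}{15}\right) = 13 - \frac{19}{15} = \frac{176}{15}$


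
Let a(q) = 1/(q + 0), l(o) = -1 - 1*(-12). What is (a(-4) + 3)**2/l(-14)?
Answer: 11/16 ≈ 0.68750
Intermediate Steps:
l(o) = 11 (l(o) = -1 + 12 = 11)
a(q) = 1/q
(a(-4) + 3)**2/l(-14) = (1/(-4) + 3)**2/11 = (-1/4 + 3)**2*(1/11) = (11/4)**2*(1/11) = (121/16)*(1/11) = 11/16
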